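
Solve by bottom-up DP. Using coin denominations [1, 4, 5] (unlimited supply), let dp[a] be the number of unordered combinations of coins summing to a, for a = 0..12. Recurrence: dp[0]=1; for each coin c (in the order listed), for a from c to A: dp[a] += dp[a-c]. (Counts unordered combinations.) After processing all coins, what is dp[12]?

7

after  coin     0     1     2     3     4     5     6     7     8     9    10    11    12
          1     1     1     1     1     1     1     1     1     1     1     1     1     1
          4     1     1     1     1     2     2     2     2     3     3     3     3     4
          5     1     1     1     1     2     3     3     3     4     5     6     6     7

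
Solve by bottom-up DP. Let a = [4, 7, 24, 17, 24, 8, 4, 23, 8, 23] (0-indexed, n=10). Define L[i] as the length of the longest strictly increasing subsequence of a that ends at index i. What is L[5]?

   i    0    1    2    3    4    5    6    7    8    9
a[i]    4    7   24   17   24    8    4   23    8   23
L[i]    1    2    3    3    4    3    1    4    3    4

3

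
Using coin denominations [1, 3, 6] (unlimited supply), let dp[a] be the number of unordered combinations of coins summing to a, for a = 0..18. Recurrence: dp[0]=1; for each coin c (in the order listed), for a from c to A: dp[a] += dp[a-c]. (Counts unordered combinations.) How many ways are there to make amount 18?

16

after  coin     0     1     2     3     4     5     6     7     8     9    10    11    12    13    14    15    16    17    18
          1     1     1     1     1     1     1     1     1     1     1     1     1     1     1     1     1     1     1     1
          3     1     1     1     2     2     2     3     3     3     4     4     4     5     5     5     6     6     6     7
          6     1     1     1     2     2     2     4     4     4     6     6     6     9     9     9    12    12    12    16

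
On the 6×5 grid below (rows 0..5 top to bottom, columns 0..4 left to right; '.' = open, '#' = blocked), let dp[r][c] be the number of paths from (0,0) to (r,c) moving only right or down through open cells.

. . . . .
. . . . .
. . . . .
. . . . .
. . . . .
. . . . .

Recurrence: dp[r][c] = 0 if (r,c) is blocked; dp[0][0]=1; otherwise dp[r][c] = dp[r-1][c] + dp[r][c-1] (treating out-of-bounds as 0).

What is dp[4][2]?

r\c   0   1   2   3   4
  0   1   1   1   1   1
  1   1   2   3   4   5
  2   1   3   6  10  15
  3   1   4  10  20  35
  4   1   5  15  35  70
  5   1   6  21  56 126

15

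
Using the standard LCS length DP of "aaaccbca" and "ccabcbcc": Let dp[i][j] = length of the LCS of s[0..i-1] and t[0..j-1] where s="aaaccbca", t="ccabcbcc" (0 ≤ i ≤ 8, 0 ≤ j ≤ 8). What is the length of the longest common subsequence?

4

   ''  c  c  a  b  c  b  c  c
''  0  0  0  0  0  0  0  0  0
 a  0  0  0  1  1  1  1  1  1
 a  0  0  0  1  1  1  1  1  1
 a  0  0  0  1  1  1  1  1  1
 c  0  1  1  1  1  2  2  2  2
 c  0  1  2  2  2  2  2  3  3
 b  0  1  2  2  3  3  3  3  3
 c  0  1  2  2  3  4  4  4  4
 a  0  1  2  3  3  4  4  4  4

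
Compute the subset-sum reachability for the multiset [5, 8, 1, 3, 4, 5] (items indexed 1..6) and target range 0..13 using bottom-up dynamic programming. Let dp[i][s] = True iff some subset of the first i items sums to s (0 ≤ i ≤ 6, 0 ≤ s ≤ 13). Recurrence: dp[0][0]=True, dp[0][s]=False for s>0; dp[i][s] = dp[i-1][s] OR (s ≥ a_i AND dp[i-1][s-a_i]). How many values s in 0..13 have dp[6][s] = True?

13

i\s   0   1   2   3   4   5   6   7   8   9  10  11  12  13
  0   T   F   F   F   F   F   F   F   F   F   F   F   F   F
  1   T   F   F   F   F   T   F   F   F   F   F   F   F   F
  2   T   F   F   F   F   T   F   F   T   F   F   F   F   T
  3   T   T   F   F   F   T   T   F   T   T   F   F   F   T
  4   T   T   F   T   T   T   T   F   T   T   F   T   T   T
  5   T   T   F   T   T   T   T   T   T   T   T   T   T   T
  6   T   T   F   T   T   T   T   T   T   T   T   T   T   T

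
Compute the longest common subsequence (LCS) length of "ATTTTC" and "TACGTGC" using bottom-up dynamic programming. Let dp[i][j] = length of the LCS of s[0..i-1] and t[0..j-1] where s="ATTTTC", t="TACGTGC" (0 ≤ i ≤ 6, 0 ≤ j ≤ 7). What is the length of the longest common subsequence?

   ''  T  A  C  G  T  G  C
''  0  0  0  0  0  0  0  0
 A  0  0  1  1  1  1  1  1
 T  0  1  1  1  1  2  2  2
 T  0  1  1  1  1  2  2  2
 T  0  1  1  1  1  2  2  2
 T  0  1  1  1  1  2  2  2
 C  0  1  1  2  2  2  2  3

3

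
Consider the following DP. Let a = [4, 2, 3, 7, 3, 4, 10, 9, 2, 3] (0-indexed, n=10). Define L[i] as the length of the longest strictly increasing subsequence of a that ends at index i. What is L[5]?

3

   i    0    1    2    3    4    5    6    7    8    9
a[i]    4    2    3    7    3    4   10    9    2    3
L[i]    1    1    2    3    2    3    4    4    1    2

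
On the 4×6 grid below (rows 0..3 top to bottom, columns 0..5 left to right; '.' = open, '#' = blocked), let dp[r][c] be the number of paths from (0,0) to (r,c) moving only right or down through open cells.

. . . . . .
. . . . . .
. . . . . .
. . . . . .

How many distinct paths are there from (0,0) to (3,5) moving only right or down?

r\c   0   1   2   3   4   5
  0   1   1   1   1   1   1
  1   1   2   3   4   5   6
  2   1   3   6  10  15  21
  3   1   4  10  20  35  56

56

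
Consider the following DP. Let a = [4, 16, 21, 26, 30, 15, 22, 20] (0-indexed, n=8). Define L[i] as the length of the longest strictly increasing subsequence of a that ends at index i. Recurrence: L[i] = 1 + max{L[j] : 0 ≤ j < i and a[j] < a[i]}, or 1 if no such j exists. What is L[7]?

   i    0    1    2    3    4    5    6    7
a[i]    4   16   21   26   30   15   22   20
L[i]    1    2    3    4    5    2    4    3

3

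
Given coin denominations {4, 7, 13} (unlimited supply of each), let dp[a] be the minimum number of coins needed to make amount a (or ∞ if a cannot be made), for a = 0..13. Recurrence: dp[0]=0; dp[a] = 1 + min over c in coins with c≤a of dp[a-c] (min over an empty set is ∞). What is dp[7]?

 a  0  1  2  3  4  5  6  7  8  9 10 11 12 13
dp  0  -  -  -  1  -  -  1  2  -  -  2  3  1
(- denotes ∞ / unreachable)

1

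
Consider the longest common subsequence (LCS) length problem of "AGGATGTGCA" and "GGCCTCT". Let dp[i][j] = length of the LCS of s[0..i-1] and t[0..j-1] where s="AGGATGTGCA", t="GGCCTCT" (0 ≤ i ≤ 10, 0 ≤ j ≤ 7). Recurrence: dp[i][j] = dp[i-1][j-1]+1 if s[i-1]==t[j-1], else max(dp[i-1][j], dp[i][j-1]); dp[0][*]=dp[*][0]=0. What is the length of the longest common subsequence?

   ''  G  G  C  C  T  C  T
''  0  0  0  0  0  0  0  0
 A  0  0  0  0  0  0  0  0
 G  0  1  1  1  1  1  1  1
 G  0  1  2  2  2  2  2  2
 A  0  1  2  2  2  2  2  2
 T  0  1  2  2  2  3  3  3
 G  0  1  2  2  2  3  3  3
 T  0  1  2  2  2  3  3  4
 G  0  1  2  2  2  3  3  4
 C  0  1  2  3  3  3  4  4
 A  0  1  2  3  3  3  4  4

4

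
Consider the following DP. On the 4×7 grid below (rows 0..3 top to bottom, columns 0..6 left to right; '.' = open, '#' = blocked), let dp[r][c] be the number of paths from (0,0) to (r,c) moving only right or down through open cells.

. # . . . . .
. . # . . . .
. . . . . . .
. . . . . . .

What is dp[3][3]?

r\c   0   1   2   3   4   5   6
  0   1   0   0   0   0   0   0
  1   1   1   0   0   0   0   0
  2   1   2   2   2   2   2   2
  3   1   3   5   7   9  11  13

7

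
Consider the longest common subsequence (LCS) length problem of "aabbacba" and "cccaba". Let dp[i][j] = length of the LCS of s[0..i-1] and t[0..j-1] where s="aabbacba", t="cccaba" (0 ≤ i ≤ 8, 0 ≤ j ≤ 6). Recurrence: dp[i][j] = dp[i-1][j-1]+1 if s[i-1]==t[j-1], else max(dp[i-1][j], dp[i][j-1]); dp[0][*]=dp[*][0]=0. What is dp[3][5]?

   ''  c  c  c  a  b  a
''  0  0  0  0  0  0  0
 a  0  0  0  0  1  1  1
 a  0  0  0  0  1  1  2
 b  0  0  0  0  1  2  2
 b  0  0  0  0  1  2  2
 a  0  0  0  0  1  2  3
 c  0  1  1  1  1  2  3
 b  0  1  1  1  1  2  3
 a  0  1  1  1  2  2  3

2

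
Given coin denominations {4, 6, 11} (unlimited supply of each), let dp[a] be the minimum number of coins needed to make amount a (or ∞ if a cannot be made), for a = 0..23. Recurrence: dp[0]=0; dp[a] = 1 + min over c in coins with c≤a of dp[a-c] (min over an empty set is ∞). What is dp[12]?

2

 a  0  1  2  3  4  5  6  7  8  9 10 11 12 13 14 15 16 17 18 19 20 21 22 23
dp  0  -  -  -  1  -  1  -  2  -  2  1  2  -  3  2  3  2  3  3  4  3  2  3
(- denotes ∞ / unreachable)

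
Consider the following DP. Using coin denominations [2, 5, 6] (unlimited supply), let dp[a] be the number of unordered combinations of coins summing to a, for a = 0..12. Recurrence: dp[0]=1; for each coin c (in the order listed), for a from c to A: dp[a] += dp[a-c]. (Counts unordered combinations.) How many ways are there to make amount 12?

4

after  coin     0     1     2     3     4     5     6     7     8     9    10    11    12
          2     1     0     1     0     1     0     1     0     1     0     1     0     1
          5     1     0     1     0     1     1     1     1     1     1     2     1     2
          6     1     0     1     0     1     1     2     1     2     1     3     2     4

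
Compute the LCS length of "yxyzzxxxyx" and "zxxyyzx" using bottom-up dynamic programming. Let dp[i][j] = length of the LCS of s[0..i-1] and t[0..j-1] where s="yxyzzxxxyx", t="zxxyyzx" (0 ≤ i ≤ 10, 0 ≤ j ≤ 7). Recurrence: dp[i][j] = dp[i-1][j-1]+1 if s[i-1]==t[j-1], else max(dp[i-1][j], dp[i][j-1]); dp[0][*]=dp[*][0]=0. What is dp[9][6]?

4

   ''  z  x  x  y  y  z  x
''  0  0  0  0  0  0  0  0
 y  0  0  0  0  1  1  1  1
 x  0  0  1  1  1  1  1  2
 y  0  0  1  1  2  2  2  2
 z  0  1  1  1  2  2  3  3
 z  0  1  1  1  2  2  3  3
 x  0  1  2  2  2  2  3  4
 x  0  1  2  3  3  3  3  4
 x  0  1  2  3  3  3  3  4
 y  0  1  2  3  4  4  4  4
 x  0  1  2  3  4  4  4  5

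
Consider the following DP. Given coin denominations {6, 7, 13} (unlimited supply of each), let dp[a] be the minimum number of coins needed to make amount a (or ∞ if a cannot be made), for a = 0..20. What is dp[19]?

2

 a  0  1  2  3  4  5  6  7  8  9 10 11 12 13 14 15 16 17 18 19 20
dp  0  -  -  -  -  -  1  1  -  -  -  -  2  1  2  -  -  -  3  2  2
(- denotes ∞ / unreachable)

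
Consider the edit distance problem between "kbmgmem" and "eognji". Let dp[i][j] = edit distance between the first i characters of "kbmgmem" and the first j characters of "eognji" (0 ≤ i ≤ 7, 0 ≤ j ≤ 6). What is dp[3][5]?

5

   ''  e  o  g  n  j  i
''  0  1  2  3  4  5  6
 k  1  1  2  3  4  5  6
 b  2  2  2  3  4  5  6
 m  3  3  3  3  4  5  6
 g  4  4  4  3  4  5  6
 m  5  5  5  4  4  5  6
 e  6  5  6  5  5  5  6
 m  7  6  6  6  6  6  6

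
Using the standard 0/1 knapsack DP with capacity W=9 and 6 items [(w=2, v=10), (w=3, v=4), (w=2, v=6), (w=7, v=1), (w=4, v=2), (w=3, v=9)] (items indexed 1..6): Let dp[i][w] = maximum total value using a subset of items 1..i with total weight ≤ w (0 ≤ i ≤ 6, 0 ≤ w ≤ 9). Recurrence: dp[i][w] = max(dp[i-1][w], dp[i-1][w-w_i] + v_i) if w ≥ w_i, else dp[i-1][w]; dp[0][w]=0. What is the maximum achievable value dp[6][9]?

i\w   0   1   2   3   4   5   6   7   8   9
  0   0   0   0   0   0   0   0   0   0   0
  1   0   0  10  10  10  10  10  10  10  10
  2   0   0  10  10  10  14  14  14  14  14
  3   0   0  10  10  16  16  16  20  20  20
  4   0   0  10  10  16  16  16  20  20  20
  5   0   0  10  10  16  16  16  20  20  20
  6   0   0  10  10  16  19  19  25  25  25

25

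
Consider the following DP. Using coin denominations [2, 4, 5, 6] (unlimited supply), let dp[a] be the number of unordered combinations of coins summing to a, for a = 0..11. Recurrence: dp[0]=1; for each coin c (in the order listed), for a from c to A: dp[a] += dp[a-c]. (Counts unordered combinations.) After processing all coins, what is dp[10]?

6

after  coin     0     1     2     3     4     5     6     7     8     9    10    11
          2     1     0     1     0     1     0     1     0     1     0     1     0
          4     1     0     1     0     2     0     2     0     3     0     3     0
          5     1     0     1     0     2     1     2     1     3     2     4     2
          6     1     0     1     0     2     1     3     1     4     2     6     3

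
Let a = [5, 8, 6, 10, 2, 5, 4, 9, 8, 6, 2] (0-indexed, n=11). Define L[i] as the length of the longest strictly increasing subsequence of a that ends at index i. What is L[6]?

   i    0    1    2    3    4    5    6    7    8    9   10
a[i]    5    8    6   10    2    5    4    9    8    6    2
L[i]    1    2    2    3    1    2    2    3    3    3    1

2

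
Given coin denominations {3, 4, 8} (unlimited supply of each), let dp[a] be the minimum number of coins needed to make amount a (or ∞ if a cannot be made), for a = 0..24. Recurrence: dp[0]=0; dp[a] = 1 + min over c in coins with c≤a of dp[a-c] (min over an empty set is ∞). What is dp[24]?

3

 a  0  1  2  3  4  5  6  7  8  9 10 11 12 13 14 15 16 17 18 19 20 21 22 23 24
dp  0  -  -  1  1  -  2  2  1  3  3  2  2  4  3  3  2  4  4  3  3  5  4  4  3
(- denotes ∞ / unreachable)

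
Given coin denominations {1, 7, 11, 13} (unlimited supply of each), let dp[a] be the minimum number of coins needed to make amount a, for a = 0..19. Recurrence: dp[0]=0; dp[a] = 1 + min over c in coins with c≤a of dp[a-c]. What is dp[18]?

2

 a  0  1  2  3  4  5  6  7  8  9 10 11 12 13 14 15 16 17 18 19
dp  0  1  2  3  4  5  6  1  2  3  4  1  2  1  2  3  4  5  2  3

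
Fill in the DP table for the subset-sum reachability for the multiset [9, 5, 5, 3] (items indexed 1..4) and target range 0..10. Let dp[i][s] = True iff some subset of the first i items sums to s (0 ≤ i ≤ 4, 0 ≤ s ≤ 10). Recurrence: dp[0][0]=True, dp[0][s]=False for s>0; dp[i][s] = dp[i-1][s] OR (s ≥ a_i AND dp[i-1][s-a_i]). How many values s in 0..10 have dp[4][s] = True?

i\s   0   1   2   3   4   5   6   7   8   9  10
  0   T   F   F   F   F   F   F   F   F   F   F
  1   T   F   F   F   F   F   F   F   F   T   F
  2   T   F   F   F   F   T   F   F   F   T   F
  3   T   F   F   F   F   T   F   F   F   T   T
  4   T   F   F   T   F   T   F   F   T   T   T

6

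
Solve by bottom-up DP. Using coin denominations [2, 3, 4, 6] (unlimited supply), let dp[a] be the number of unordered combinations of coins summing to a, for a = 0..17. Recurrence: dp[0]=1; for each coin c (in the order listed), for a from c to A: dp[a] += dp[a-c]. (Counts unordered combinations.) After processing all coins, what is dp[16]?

after  coin     0     1     2     3     4     5     6     7     8     9    10    11    12    13    14    15    16    17
          2     1     0     1     0     1     0     1     0     1     0     1     0     1     0     1     0     1     0
          3     1     0     1     1     1     1     2     1     2     2     2     2     3     2     3     3     3     3
          4     1     0     1     1     2     1     3     2     4     3     5     4     7     5     8     7    10     8
          6     1     0     1     1     2     1     4     2     5     4     7     5    11     7    13    11    17    13

17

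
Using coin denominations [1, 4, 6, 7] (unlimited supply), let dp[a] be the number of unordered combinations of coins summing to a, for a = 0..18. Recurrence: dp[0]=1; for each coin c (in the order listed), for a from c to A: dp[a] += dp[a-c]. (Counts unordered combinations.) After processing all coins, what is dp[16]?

after  coin     0     1     2     3     4     5     6     7     8     9    10    11    12    13    14    15    16    17    18
          1     1     1     1     1     1     1     1     1     1     1     1     1     1     1     1     1     1     1     1
          4     1     1     1     1     2     2     2     2     3     3     3     3     4     4     4     4     5     5     5
          6     1     1     1     1     2     2     3     3     4     4     5     5     7     7     8     8    10    10    12
          7     1     1     1     1     2     2     3     4     5     5     6     7     9    10    12    13    15    16    19

15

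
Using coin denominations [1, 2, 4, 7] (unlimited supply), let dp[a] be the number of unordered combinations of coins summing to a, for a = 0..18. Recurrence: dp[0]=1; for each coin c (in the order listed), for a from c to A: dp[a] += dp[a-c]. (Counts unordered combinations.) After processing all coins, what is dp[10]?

after  coin     0     1     2     3     4     5     6     7     8     9    10    11    12    13    14    15    16    17    18
          1     1     1     1     1     1     1     1     1     1     1     1     1     1     1     1     1     1     1     1
          2     1     1     2     2     3     3     4     4     5     5     6     6     7     7     8     8     9     9    10
          4     1     1     2     2     4     4     6     6     9     9    12    12    16    16    20    20    25    25    30
          7     1     1     2     2     4     4     6     7    10    11    14    16    20    22    27    30    36    39    46

14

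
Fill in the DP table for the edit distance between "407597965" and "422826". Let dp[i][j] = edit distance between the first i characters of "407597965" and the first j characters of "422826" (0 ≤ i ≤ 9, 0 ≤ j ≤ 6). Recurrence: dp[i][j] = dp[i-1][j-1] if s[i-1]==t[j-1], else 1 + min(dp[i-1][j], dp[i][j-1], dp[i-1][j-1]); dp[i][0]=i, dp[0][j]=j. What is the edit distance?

7

   ''  4  2  2  8  2  6
''  0  1  2  3  4  5  6
 4  1  0  1  2  3  4  5
 0  2  1  1  2  3  4  5
 7  3  2  2  2  3  4  5
 5  4  3  3  3  3  4  5
 9  5  4  4  4  4  4  5
 7  6  5  5  5  5  5  5
 9  7  6  6  6  6  6  6
 6  8  7  7  7  7  7  6
 5  9  8  8  8  8  8  7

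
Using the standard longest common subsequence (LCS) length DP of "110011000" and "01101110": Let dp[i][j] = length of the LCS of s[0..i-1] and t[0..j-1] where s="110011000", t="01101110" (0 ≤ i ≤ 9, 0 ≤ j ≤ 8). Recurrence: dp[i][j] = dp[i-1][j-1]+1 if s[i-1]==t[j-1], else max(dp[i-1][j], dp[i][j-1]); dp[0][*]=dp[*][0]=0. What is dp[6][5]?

   ''  0  1  1  0  1  1  1  0
''  0  0  0  0  0  0  0  0  0
 1  0  0  1  1  1  1  1  1  1
 1  0  0  1  2  2  2  2  2  2
 0  0  1  1  2  3  3  3  3  3
 0  0  1  1  2  3  3  3  3  4
 1  0  1  2  2  3  4  4  4  4
 1  0  1  2  3  3  4  5  5  5
 0  0  1  2  3  4  4  5  5  6
 0  0  1  2  3  4  4  5  5  6
 0  0  1  2  3  4  4  5  5  6

4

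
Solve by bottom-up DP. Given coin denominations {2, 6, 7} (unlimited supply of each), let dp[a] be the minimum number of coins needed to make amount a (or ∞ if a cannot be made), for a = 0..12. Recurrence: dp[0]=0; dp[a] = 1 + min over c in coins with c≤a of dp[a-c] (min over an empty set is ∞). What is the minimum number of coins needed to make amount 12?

 a  0  1  2  3  4  5  6  7  8  9 10 11 12
dp  0  -  1  -  2  -  1  1  2  2  3  3  2
(- denotes ∞ / unreachable)

2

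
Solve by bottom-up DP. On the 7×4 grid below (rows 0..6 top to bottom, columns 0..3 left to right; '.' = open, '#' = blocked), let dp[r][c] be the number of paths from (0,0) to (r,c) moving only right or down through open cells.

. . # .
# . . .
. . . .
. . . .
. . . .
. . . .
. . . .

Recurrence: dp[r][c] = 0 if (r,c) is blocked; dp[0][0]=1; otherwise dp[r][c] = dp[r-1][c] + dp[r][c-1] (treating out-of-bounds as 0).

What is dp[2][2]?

r\c   0   1   2   3
  0   1   1   0   0
  1   0   1   1   1
  2   0   1   2   3
  3   0   1   3   6
  4   0   1   4  10
  5   0   1   5  15
  6   0   1   6  21

2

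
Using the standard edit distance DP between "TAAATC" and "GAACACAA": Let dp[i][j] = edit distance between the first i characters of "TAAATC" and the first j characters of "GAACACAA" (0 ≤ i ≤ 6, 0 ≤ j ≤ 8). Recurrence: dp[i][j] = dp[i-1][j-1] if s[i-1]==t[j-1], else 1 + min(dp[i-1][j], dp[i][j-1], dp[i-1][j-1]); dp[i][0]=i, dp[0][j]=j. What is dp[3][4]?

2

   ''  G  A  A  C  A  C  A  A
''  0  1  2  3  4  5  6  7  8
 T  1  1  2  3  4  5  6  7  8
 A  2  2  1  2  3  4  5  6  7
 A  3  3  2  1  2  3  4  5  6
 A  4  4  3  2  2  2  3  4  5
 T  5  5  4  3  3  3  3  4  5
 C  6  6  5  4  3  4  3  4  5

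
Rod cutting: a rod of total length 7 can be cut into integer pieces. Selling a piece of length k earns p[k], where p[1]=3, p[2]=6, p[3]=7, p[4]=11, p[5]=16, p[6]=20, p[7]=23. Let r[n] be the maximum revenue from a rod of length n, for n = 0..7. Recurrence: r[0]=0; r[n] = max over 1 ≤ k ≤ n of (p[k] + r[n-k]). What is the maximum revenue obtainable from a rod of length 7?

23

   n    0    1    2    3    4    5    6    7
r[n]    0    3    6    9   12   16   20   23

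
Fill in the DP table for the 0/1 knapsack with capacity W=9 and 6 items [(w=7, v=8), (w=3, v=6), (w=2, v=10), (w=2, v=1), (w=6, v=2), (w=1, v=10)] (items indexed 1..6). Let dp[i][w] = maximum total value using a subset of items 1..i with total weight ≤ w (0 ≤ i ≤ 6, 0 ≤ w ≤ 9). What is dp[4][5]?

16

i\w   0   1   2   3   4   5   6   7   8   9
  0   0   0   0   0   0   0   0   0   0   0
  1   0   0   0   0   0   0   0   8   8   8
  2   0   0   0   6   6   6   6   8   8   8
  3   0   0  10  10  10  16  16  16  16  18
  4   0   0  10  10  11  16  16  17  17  18
  5   0   0  10  10  11  16  16  17  17  18
  6   0  10  10  20  20  21  26  26  27  27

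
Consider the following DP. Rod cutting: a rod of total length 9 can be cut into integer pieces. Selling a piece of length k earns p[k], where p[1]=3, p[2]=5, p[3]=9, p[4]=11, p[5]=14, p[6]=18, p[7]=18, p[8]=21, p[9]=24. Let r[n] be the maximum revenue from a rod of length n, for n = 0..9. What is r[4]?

   n    0    1    2    3    4    5    6    7    8    9
r[n]    0    3    6    9   12   15   18   21   24   27

12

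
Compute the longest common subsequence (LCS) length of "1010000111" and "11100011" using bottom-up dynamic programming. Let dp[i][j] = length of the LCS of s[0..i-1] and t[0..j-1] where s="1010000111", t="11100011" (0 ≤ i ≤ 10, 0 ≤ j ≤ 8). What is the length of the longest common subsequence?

7

   ''  1  1  1  0  0  0  1  1
''  0  0  0  0  0  0  0  0  0
 1  0  1  1  1  1  1  1  1  1
 0  0  1  1  1  2  2  2  2  2
 1  0  1  2  2  2  2  2  3  3
 0  0  1  2  2  3  3  3  3  3
 0  0  1  2  2  3  4  4  4  4
 0  0  1  2  2  3  4  5  5  5
 0  0  1  2  2  3  4  5  5  5
 1  0  1  2  3  3  4  5  6  6
 1  0  1  2  3  3  4  5  6  7
 1  0  1  2  3  3  4  5  6  7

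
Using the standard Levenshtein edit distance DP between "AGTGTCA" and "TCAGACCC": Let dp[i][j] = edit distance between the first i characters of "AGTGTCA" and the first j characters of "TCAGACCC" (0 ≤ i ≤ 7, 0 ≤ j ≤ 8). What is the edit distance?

6

   ''  T  C  A  G  A  C  C  C
''  0  1  2  3  4  5  6  7  8
 A  1  1  2  2  3  4  5  6  7
 G  2  2  2  3  2  3  4  5  6
 T  3  2  3  3  3  3  4  5  6
 G  4  3  3  4  3  4  4  5  6
 T  5  4  4  4  4  4  5  5  6
 C  6  5  4  5  5  5  4  5  5
 A  7  6  5  4  5  5  5  5  6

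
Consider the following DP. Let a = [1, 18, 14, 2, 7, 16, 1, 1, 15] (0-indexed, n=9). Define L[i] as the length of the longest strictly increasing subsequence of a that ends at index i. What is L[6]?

   i    0    1    2    3    4    5    6    7    8
a[i]    1   18   14    2    7   16    1    1   15
L[i]    1    2    2    2    3    4    1    1    4

1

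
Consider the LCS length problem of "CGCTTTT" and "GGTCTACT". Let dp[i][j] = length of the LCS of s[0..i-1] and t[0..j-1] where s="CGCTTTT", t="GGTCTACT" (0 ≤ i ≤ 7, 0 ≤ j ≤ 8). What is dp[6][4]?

   ''  G  G  T  C  T  A  C  T
''  0  0  0  0  0  0  0  0  0
 C  0  0  0  0  1  1  1  1  1
 G  0  1  1  1  1  1  1  1  1
 C  0  1  1  1  2  2  2  2  2
 T  0  1  1  2  2  3  3  3  3
 T  0  1  1  2  2  3  3  3  4
 T  0  1  1  2  2  3  3  3  4
 T  0  1  1  2  2  3  3  3  4

2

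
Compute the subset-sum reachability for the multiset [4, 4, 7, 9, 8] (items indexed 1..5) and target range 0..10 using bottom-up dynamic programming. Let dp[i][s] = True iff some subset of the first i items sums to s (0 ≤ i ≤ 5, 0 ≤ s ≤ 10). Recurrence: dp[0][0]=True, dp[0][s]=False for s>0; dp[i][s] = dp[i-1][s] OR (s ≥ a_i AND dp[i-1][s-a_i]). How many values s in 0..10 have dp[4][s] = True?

i\s   0   1   2   3   4   5   6   7   8   9  10
  0   T   F   F   F   F   F   F   F   F   F   F
  1   T   F   F   F   T   F   F   F   F   F   F
  2   T   F   F   F   T   F   F   F   T   F   F
  3   T   F   F   F   T   F   F   T   T   F   F
  4   T   F   F   F   T   F   F   T   T   T   F
  5   T   F   F   F   T   F   F   T   T   T   F

5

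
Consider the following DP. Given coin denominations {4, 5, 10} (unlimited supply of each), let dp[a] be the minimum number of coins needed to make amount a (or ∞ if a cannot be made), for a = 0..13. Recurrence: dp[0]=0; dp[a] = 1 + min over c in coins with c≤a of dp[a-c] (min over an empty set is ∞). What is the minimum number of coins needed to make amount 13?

3

 a  0  1  2  3  4  5  6  7  8  9 10 11 12 13
dp  0  -  -  -  1  1  -  -  2  2  1  -  3  3
(- denotes ∞ / unreachable)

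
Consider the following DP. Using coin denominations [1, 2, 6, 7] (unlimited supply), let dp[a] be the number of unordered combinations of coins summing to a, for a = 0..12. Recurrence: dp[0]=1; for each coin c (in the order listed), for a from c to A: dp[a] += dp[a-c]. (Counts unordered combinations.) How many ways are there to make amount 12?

15

after  coin     0     1     2     3     4     5     6     7     8     9    10    11    12
          1     1     1     1     1     1     1     1     1     1     1     1     1     1
          2     1     1     2     2     3     3     4     4     5     5     6     6     7
          6     1     1     2     2     3     3     5     5     7     7     9     9    12
          7     1     1     2     2     3     3     5     6     8     9    11    12    15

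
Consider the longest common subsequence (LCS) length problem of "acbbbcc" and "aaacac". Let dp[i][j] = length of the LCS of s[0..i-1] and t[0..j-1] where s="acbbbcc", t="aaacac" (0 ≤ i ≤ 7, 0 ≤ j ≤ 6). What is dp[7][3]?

   ''  a  a  a  c  a  c
''  0  0  0  0  0  0  0
 a  0  1  1  1  1  1  1
 c  0  1  1  1  2  2  2
 b  0  1  1  1  2  2  2
 b  0  1  1  1  2  2  2
 b  0  1  1  1  2  2  2
 c  0  1  1  1  2  2  3
 c  0  1  1  1  2  2  3

1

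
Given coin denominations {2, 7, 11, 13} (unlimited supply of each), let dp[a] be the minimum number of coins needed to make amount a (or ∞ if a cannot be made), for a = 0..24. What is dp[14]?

 a  0  1  2  3  4  5  6  7  8  9 10 11 12 13 14 15 16 17 18 19 20 21 22 23 24
dp  0  -  1  -  2  -  3  1  4  2  5  1  6  1  2  2  3  3  2  4  2  3  2  4  2
(- denotes ∞ / unreachable)

2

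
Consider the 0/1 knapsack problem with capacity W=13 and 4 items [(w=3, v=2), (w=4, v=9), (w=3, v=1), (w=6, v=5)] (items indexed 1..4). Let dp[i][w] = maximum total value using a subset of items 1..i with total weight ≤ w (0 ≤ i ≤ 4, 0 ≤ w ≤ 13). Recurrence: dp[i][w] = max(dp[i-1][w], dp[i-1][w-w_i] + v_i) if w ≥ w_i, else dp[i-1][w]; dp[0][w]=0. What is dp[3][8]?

11

i\w   0   1   2   3   4   5   6   7   8   9  10  11  12  13
  0   0   0   0   0   0   0   0   0   0   0   0   0   0   0
  1   0   0   0   2   2   2   2   2   2   2   2   2   2   2
  2   0   0   0   2   9   9   9  11  11  11  11  11  11  11
  3   0   0   0   2   9   9   9  11  11  11  12  12  12  12
  4   0   0   0   2   9   9   9  11  11  11  14  14  14  16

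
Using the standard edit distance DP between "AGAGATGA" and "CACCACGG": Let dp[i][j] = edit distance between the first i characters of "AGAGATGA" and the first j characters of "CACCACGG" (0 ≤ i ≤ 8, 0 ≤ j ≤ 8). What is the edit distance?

6

   ''  C  A  C  C  A  C  G  G
''  0  1  2  3  4  5  6  7  8
 A  1  1  1  2  3  4  5  6  7
 G  2  2  2  2  3  4  5  5  6
 A  3  3  2  3  3  3  4  5  6
 G  4  4  3  3  4  4  4  4  5
 A  5  5  4  4  4  4  5  5  5
 T  6  6  5  5  5  5  5  6  6
 G  7  7  6  6  6  6  6  5  6
 A  8  8  7  7  7  6  7  6  6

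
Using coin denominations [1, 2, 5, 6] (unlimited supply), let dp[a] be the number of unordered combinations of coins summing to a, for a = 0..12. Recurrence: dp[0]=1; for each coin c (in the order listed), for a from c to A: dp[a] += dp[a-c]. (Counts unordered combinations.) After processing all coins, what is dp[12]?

after  coin     0     1     2     3     4     5     6     7     8     9    10    11    12
          1     1     1     1     1     1     1     1     1     1     1     1     1     1
          2     1     1     2     2     3     3     4     4     5     5     6     6     7
          5     1     1     2     2     3     4     5     6     7     8    10    11    13
          6     1     1     2     2     3     4     6     7     9    10    13    15    19

19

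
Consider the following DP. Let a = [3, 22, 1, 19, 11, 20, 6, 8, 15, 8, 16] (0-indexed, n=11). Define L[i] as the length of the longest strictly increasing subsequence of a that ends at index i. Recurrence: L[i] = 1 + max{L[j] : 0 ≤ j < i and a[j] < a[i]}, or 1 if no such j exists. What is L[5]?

3

   i    0    1    2    3    4    5    6    7    8    9   10
a[i]    3   22    1   19   11   20    6    8   15    8   16
L[i]    1    2    1    2    2    3    2    3    4    3    5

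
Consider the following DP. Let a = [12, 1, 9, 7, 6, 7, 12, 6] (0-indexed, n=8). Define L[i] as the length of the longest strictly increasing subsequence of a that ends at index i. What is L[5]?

3

   i    0    1    2    3    4    5    6    7
a[i]   12    1    9    7    6    7   12    6
L[i]    1    1    2    2    2    3    4    2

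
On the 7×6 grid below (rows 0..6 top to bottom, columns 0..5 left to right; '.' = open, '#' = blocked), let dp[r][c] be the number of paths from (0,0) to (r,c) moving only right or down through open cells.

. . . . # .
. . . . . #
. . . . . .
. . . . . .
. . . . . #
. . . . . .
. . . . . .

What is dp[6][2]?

28

r\c   0   1   2   3   4   5
  0   1   1   1   1   0   0
  1   1   2   3   4   4   0
  2   1   3   6  10  14  14
  3   1   4  10  20  34  48
  4   1   5  15  35  69   0
  5   1   6  21  56 125 125
  6   1   7  28  84 209 334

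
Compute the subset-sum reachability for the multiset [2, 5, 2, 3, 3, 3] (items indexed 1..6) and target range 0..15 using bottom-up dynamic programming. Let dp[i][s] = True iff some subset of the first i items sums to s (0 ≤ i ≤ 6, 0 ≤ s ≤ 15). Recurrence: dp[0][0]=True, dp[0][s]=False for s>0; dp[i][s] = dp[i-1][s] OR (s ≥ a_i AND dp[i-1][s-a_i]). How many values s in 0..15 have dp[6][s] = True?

15

i\s   0   1   2   3   4   5   6   7   8   9  10  11  12  13  14  15
  0   T   F   F   F   F   F   F   F   F   F   F   F   F   F   F   F
  1   T   F   T   F   F   F   F   F   F   F   F   F   F   F   F   F
  2   T   F   T   F   F   T   F   T   F   F   F   F   F   F   F   F
  3   T   F   T   F   T   T   F   T   F   T   F   F   F   F   F   F
  4   T   F   T   T   T   T   F   T   T   T   T   F   T   F   F   F
  5   T   F   T   T   T   T   T   T   T   T   T   T   T   T   F   T
  6   T   F   T   T   T   T   T   T   T   T   T   T   T   T   T   T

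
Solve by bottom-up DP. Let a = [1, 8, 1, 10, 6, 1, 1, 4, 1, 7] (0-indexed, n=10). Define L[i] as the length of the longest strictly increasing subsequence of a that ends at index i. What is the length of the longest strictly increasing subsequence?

3

   i    0    1    2    3    4    5    6    7    8    9
a[i]    1    8    1   10    6    1    1    4    1    7
L[i]    1    2    1    3    2    1    1    2    1    3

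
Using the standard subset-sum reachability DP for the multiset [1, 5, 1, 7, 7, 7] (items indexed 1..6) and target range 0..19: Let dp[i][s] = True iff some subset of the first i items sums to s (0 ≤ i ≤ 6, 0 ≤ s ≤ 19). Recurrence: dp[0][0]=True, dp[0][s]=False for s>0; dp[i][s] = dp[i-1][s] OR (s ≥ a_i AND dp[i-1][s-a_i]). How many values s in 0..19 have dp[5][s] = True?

i\s   0   1   2   3   4   5   6   7   8   9  10  11  12  13  14  15  16  17  18  19
  0   T   F   F   F   F   F   F   F   F   F   F   F   F   F   F   F   F   F   F   F
  1   T   T   F   F   F   F   F   F   F   F   F   F   F   F   F   F   F   F   F   F
  2   T   T   F   F   F   T   T   F   F   F   F   F   F   F   F   F   F   F   F   F
  3   T   T   T   F   F   T   T   T   F   F   F   F   F   F   F   F   F   F   F   F
  4   T   T   T   F   F   T   T   T   T   T   F   F   T   T   T   F   F   F   F   F
  5   T   T   T   F   F   T   T   T   T   T   F   F   T   T   T   T   T   F   F   T
  6   T   T   T   F   F   T   T   T   T   T   F   F   T   T   T   T   T   F   F   T

14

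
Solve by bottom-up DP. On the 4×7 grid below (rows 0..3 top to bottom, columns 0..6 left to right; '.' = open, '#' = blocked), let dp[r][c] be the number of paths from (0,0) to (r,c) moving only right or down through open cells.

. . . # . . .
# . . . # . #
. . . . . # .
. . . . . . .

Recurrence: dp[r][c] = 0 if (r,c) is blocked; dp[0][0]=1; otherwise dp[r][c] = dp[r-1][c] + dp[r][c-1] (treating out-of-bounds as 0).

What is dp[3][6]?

r\c   0   1   2   3   4   5   6
  0   1   1   1   0   0   0   0
  1   0   1   2   2   0   0   0
  2   0   1   3   5   5   0   0
  3   0   1   4   9  14  14  14

14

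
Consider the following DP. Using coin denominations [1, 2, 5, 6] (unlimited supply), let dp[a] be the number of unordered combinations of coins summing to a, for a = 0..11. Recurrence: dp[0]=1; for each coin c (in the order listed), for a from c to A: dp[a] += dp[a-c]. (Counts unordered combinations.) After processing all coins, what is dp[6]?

6

after  coin     0     1     2     3     4     5     6     7     8     9    10    11
          1     1     1     1     1     1     1     1     1     1     1     1     1
          2     1     1     2     2     3     3     4     4     5     5     6     6
          5     1     1     2     2     3     4     5     6     7     8    10    11
          6     1     1     2     2     3     4     6     7     9    10    13    15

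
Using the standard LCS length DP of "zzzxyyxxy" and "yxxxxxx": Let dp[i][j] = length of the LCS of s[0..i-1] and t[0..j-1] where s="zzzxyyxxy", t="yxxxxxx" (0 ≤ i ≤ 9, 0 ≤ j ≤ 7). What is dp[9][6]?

3

   ''  y  x  x  x  x  x  x
''  0  0  0  0  0  0  0  0
 z  0  0  0  0  0  0  0  0
 z  0  0  0  0  0  0  0  0
 z  0  0  0  0  0  0  0  0
 x  0  0  1  1  1  1  1  1
 y  0  1  1  1  1  1  1  1
 y  0  1  1  1  1  1  1  1
 x  0  1  2  2  2  2  2  2
 x  0  1  2  3  3  3  3  3
 y  0  1  2  3  3  3  3  3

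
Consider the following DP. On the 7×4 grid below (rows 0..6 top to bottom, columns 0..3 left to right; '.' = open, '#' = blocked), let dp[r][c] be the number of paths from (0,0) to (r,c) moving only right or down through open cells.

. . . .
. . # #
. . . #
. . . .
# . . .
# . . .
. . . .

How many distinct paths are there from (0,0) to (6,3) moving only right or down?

52

r\c   0   1   2   3
  0   1   1   1   1
  1   1   2   0   0
  2   1   3   3   0
  3   1   4   7   7
  4   0   4  11  18
  5   0   4  15  33
  6   0   4  19  52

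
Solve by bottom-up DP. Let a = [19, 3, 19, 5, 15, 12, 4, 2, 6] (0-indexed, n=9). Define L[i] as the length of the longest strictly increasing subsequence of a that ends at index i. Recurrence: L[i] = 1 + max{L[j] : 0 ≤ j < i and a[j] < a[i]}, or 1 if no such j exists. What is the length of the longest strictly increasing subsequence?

3

   i    0    1    2    3    4    5    6    7    8
a[i]   19    3   19    5   15   12    4    2    6
L[i]    1    1    2    2    3    3    2    1    3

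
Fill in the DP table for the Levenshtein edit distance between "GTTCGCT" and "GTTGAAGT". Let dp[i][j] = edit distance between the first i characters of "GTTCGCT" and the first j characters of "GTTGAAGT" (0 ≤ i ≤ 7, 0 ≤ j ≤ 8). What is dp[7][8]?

   ''  G  T  T  G  A  A  G  T
''  0  1  2  3  4  5  6  7  8
 G  1  0  1  2  3  4  5  6  7
 T  2  1  0  1  2  3  4  5  6
 T  3  2  1  0  1  2  3  4  5
 C  4  3  2  1  1  2  3  4  5
 G  5  4  3  2  1  2  3  3  4
 C  6  5  4  3  2  2  3  4  4
 T  7  6  5  4  3  3  3  4  4

4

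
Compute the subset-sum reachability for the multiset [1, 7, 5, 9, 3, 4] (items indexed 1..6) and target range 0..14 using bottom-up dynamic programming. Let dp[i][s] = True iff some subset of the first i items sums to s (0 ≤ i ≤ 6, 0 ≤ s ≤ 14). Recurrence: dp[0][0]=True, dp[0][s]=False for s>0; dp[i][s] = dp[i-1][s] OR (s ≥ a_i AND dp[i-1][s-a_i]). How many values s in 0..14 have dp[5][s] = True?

14

i\s   0   1   2   3   4   5   6   7   8   9  10  11  12  13  14
  0   T   F   F   F   F   F   F   F   F   F   F   F   F   F   F
  1   T   T   F   F   F   F   F   F   F   F   F   F   F   F   F
  2   T   T   F   F   F   F   F   T   T   F   F   F   F   F   F
  3   T   T   F   F   F   T   T   T   T   F   F   F   T   T   F
  4   T   T   F   F   F   T   T   T   T   T   T   F   T   T   T
  5   T   T   F   T   T   T   T   T   T   T   T   T   T   T   T
  6   T   T   F   T   T   T   T   T   T   T   T   T   T   T   T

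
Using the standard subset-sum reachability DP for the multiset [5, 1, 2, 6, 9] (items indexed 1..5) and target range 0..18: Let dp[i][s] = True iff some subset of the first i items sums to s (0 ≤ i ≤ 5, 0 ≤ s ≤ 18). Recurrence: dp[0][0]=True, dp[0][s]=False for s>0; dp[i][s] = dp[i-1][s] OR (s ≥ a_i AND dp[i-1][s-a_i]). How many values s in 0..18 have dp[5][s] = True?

i\s   0   1   2   3   4   5   6   7   8   9  10  11  12  13  14  15  16  17  18
  0   T   F   F   F   F   F   F   F   F   F   F   F   F   F   F   F   F   F   F
  1   T   F   F   F   F   T   F   F   F   F   F   F   F   F   F   F   F   F   F
  2   T   T   F   F   F   T   T   F   F   F   F   F   F   F   F   F   F   F   F
  3   T   T   T   T   F   T   T   T   T   F   F   F   F   F   F   F   F   F   F
  4   T   T   T   T   F   T   T   T   T   T   F   T   T   T   T   F   F   F   F
  5   T   T   T   T   F   T   T   T   T   T   T   T   T   T   T   T   T   T   T

18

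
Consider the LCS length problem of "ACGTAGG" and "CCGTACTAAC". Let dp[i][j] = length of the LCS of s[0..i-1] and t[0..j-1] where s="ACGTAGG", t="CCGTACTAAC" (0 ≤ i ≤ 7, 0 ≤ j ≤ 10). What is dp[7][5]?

   ''  C  C  G  T  A  C  T  A  A  C
''  0  0  0  0  0  0  0  0  0  0  0
 A  0  0  0  0  0  1  1  1  1  1  1
 C  0  1  1  1  1  1  2  2  2  2  2
 G  0  1  1  2  2  2  2  2  2  2  2
 T  0  1  1  2  3  3  3  3  3  3  3
 A  0  1  1  2  3  4  4  4  4  4  4
 G  0  1  1  2  3  4  4  4  4  4  4
 G  0  1  1  2  3  4  4  4  4  4  4

4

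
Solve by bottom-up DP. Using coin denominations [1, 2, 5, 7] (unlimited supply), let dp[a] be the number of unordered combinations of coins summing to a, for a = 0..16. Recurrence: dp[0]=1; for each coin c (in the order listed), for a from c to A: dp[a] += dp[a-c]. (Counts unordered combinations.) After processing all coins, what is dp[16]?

after  coin     0     1     2     3     4     5     6     7     8     9    10    11    12    13    14    15    16
          1     1     1     1     1     1     1     1     1     1     1     1     1     1     1     1     1     1
          2     1     1     2     2     3     3     4     4     5     5     6     6     7     7     8     8     9
          5     1     1     2     2     3     4     5     6     7     8    10    11    13    14    16    18    20
          7     1     1     2     2     3     4     5     7     8    10    12    14    17    19    23    26    30

30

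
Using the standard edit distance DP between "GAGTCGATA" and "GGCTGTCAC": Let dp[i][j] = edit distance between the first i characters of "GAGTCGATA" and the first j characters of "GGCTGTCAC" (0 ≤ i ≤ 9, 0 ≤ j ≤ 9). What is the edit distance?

   ''  G  G  C  T  G  T  C  A  C
''  0  1  2  3  4  5  6  7  8  9
 G  1  0  1  2  3  4  5  6  7  8
 A  2  1  1  2  3  4  5  6  6  7
 G  3  2  1  2  3  3  4  5  6  7
 T  4  3  2  2  2  3  3  4  5  6
 C  5  4  3  2  3  3  4  3  4  5
 G  6  5  4  3  3  3  4  4  4  5
 A  7  6  5  4  4  4  4  5  4  5
 T  8  7  6  5  4  5  4  5  5  5
 A  9  8  7  6  5  5  5  5  5  6

6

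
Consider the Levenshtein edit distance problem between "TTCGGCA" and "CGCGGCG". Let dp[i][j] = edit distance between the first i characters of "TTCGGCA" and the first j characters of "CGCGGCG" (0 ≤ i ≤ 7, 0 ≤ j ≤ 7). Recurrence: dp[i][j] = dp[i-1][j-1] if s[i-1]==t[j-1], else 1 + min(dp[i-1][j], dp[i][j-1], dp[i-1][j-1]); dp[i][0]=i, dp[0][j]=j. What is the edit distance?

   ''  C  G  C  G  G  C  G
''  0  1  2  3  4  5  6  7
 T  1  1  2  3  4  5  6  7
 T  2  2  2  3  4  5  6  7
 C  3  2  3  2  3  4  5  6
 G  4  3  2  3  2  3  4  5
 G  5  4  3  3  3  2  3  4
 C  6  5  4  3  4  3  2  3
 A  7  6  5  4  4  4  3  3

3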